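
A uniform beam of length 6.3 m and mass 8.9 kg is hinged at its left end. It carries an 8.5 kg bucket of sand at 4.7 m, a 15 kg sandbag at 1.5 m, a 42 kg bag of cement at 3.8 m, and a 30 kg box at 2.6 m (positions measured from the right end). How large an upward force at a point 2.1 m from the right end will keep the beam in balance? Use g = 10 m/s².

F ≈ 785 N

Taking torques about the left end:
Beam weight: 8.9 × 10 = 89 N down at 3.15 m → arm 3.15 m, τ = 89 × 3.15 = 280.3 N·m clockwise.
Bucket of sand: 8.5 × 10 = 85 N down at 4.7 m → arm 1.6 m, τ = 85 × 1.6 = 136 N·m clockwise.
Sandbag: 15 × 10 = 150 N down at 1.5 m → arm 4.8 m, τ = 150 × 4.8 = 720 N·m clockwise.
Bag of cement: 42 × 10 = 420 N down at 3.8 m → arm 2.5 m, τ = 420 × 2.5 = 1050 N·m clockwise.
Box: 30 × 10 = 300 N down at 2.6 m → arm 3.7 m, τ = 300 × 3.7 = 1110 N·m clockwise.
Net moment of the loads = 3296 N·m clockwise.
The upward force F acts at a point 2.1 m from the right end, arm 4.2 m, giving F × 4.2 counterclockwise.
Setting net torque to zero: F × 4.2 = 3296 → F = 3296 / 4.2 = 785 N.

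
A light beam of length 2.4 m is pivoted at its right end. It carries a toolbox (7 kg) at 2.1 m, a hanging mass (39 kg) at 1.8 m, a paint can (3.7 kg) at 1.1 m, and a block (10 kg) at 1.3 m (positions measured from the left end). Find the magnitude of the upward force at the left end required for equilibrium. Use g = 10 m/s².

F ≈ 172 N

About the right end:
Toolbox: 7 × 10 = 70 N down at 2.1 m → arm 0.3 m, τ = 70 × 0.3 = 21 N·m counterclockwise.
Hanging mass: 39 × 10 = 390 N down at 1.8 m → arm 0.6 m, τ = 390 × 0.6 = 234 N·m counterclockwise.
Paint can: 3.7 × 10 = 37 N down at 1.1 m → arm 1.3 m, τ = 37 × 1.3 = 48.1 N·m counterclockwise.
Block: 10 × 10 = 100 N down at 1.3 m → arm 1.1 m, τ = 100 × 1.1 = 110 N·m counterclockwise.
Net moment of the loads = 413.1 N·m counterclockwise.
The upward force F acts at the left end, arm 2.4 m, giving F × 2.4 clockwise.
Balancing moments: F × 2.4 = 413.1, giving F = 413.1 / 2.4 = 172 N.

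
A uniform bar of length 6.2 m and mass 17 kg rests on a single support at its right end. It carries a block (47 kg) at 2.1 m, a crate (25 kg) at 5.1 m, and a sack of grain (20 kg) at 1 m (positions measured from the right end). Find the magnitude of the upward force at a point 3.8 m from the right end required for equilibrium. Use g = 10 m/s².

Sum moments about the right end (the unknown pivot reaction has zero arm there).
Beam weight: 17 × 10 = 170 N down at 3.1 m → arm 3.1 m, τ = 170 × 3.1 = 527 N·m counterclockwise.
Block: 47 × 10 = 470 N down at 2.1 m → arm 2.1 m, τ = 470 × 2.1 = 987 N·m counterclockwise.
Crate: 25 × 10 = 250 N down at 5.1 m → arm 5.1 m, τ = 250 × 5.1 = 1275 N·m counterclockwise.
Sack of grain: 20 × 10 = 200 N down at 1 m → arm 1 m, τ = 200 × 1 = 200 N·m counterclockwise.
Net moment of the loads = 2989 N·m counterclockwise.
The upward force F acts at a point 3.8 m from the right end, arm 3.8 m, giving F × 3.8 clockwise.
Στ = 0 ⇒ F × 3.8 = 2989 ⇒ F = 2989 / 3.8 = 787 N.

F ≈ 787 N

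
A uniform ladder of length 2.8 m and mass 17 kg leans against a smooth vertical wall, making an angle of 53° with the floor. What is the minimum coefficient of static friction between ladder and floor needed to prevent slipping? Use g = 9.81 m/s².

About the foot of the ladder:
Ladder weight 17×9.81 = 166.8 N acts at 1.4 m along the ladder; its horizontal arm is 1.4·cos53° = 0.8425 m → τ = 140.5 N·m clockwise.
Wall normal N acts horizontally at the top; its moment arm is the height L sinθ = 2.8·sin53° = 2.236 m, counterclockwise.
Balancing moments: N × 2.236 = 140.5, giving N = 62.84 N.
ΣFx = 0 ⇒ f = N_wall = 62.84 N. ΣFy = 0 ⇒ N_floor = 166.8 N.
μ_min = f / N_floor = 62.84 / 166.8 = 0.377.

μ_min ≈ 0.377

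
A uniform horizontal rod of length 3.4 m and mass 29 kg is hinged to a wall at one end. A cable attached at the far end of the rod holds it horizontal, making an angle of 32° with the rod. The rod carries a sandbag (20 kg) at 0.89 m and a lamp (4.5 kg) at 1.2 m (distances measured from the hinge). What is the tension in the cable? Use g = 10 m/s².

About the hinge:
Beam weight: 29 × 10 = 290 N down at 1.7 m → arm 1.7 m, τ = 290 × 1.7 = 493 N·m clockwise.
Sandbag: 20 × 10 = 200 N down at 0.89 m → arm 0.89 m, τ = 200 × 0.89 = 178 N·m clockwise.
Lamp: 4.5 × 10 = 45 N down at 1.2 m → arm 1.2 m, τ = 45 × 1.2 = 54 N·m clockwise.
Total clockwise load moment = 725 N·m.
The cable tension T acts at 3.4 m; only its component perpendicular to the rod, T sinθ, produces torque. sin 32° = 0.5299.
Στ = 0 ⇒ T × 3.4 × 0.5299 = 725 ⇒ T = 725 / 1.802 = 402 N.

T ≈ 402 N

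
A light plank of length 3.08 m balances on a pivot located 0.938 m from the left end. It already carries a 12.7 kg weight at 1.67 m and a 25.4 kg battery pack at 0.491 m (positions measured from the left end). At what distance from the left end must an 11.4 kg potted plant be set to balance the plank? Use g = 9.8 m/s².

x ≈ 1.12 m from the left end

About the pivot (at 0.938 m from the left end):
Weight: 12.7 × 9.8 = 124.5 N down at 1.67 m → arm 0.732 m, τ = 124.5 × 0.732 = 91.13 N·m clockwise.
Battery pack: 25.4 × 9.8 = 248.9 N down at 0.491 m → arm 0.447 m, τ = 248.9 × 0.447 = 111.3 N·m counterclockwise.
Net moment of existing loads = 20.17 N·m counterclockwise.
The potted plant weighs 11.4 × 9.8 = 111.7 N and must supply an equal clockwise moment, so its lever arm about the pivot is 20.17 / 111.7 = 0.181 m.
That puts it at 0.938 + 0.181 = 1.12 m from the left end.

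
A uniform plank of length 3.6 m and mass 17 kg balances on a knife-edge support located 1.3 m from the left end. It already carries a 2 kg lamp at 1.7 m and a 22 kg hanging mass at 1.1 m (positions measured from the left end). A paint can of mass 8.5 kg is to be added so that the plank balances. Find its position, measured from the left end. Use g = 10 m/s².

x ≈ 0.724 m from the left end

About the knife-edge support (at 1.3 m from the left end):
Beam weight: 17 × 10 = 170 N down at 1.8 m → arm 0.5 m, τ = 170 × 0.5 = 85 N·m clockwise.
Lamp: 2 × 10 = 20 N down at 1.7 m → arm 0.4 m, τ = 20 × 0.4 = 8 N·m clockwise.
Hanging mass: 22 × 10 = 220 N down at 1.1 m → arm 0.2 m, τ = 220 × 0.2 = 44 N·m counterclockwise.
Net moment of existing loads = 49 N·m clockwise.
The paint can weighs 8.5 × 10 = 85 N and must supply an equal counterclockwise moment, so its lever arm about the knife-edge support is 49 / 85 = 0.576 m.
That puts it at 1.3 − 0.576 = 0.724 m from the left end.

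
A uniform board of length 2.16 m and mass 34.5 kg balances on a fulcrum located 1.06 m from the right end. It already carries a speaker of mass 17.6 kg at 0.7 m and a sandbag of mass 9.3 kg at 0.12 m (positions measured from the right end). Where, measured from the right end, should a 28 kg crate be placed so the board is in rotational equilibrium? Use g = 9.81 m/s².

Taking torques about the fulcrum (at 1.06 m from the right end):
Beam weight: 34.5 × 9.81 = 338.4 N down at 1.08 m → arm 0.02 m, τ = 338.4 × 0.02 = 6.768 N·m counterclockwise.
Speaker: 17.6 × 9.81 = 172.7 N down at 0.7 m → arm 0.36 m, τ = 172.7 × 0.36 = 62.17 N·m clockwise.
Sandbag: 9.3 × 9.81 = 91.23 N down at 0.12 m → arm 0.94 m, τ = 91.23 × 0.94 = 85.76 N·m clockwise.
Net moment of existing loads = 141.2 N·m clockwise.
The crate weighs 28 × 9.81 = 274.7 N and must supply an equal counterclockwise moment, so its lever arm about the fulcrum is 141.2 / 274.7 = 0.514 m.
That puts it at 1.06 + 0.514 = 1.57 m from the right end.

x ≈ 1.57 m from the right end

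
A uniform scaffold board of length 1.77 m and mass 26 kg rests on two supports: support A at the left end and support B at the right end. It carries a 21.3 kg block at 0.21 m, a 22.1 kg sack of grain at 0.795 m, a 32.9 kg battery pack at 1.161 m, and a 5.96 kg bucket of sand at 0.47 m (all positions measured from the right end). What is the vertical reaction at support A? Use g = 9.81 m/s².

Taking torques about support B:
Beam weight: 26 × 9.81 = 255.1 N down at 0.885 m → arm 0.885 m, τ = 255.1 × 0.885 = 225.8 N·m counterclockwise.
Block: 21.3 × 9.81 = 209 N down at 0.21 m → arm 0.21 m, τ = 209 × 0.21 = 43.89 N·m counterclockwise.
Sack of grain: 22.1 × 9.81 = 216.8 N down at 0.795 m → arm 0.795 m, τ = 216.8 × 0.795 = 172.4 N·m counterclockwise.
Battery pack: 32.9 × 9.81 = 322.7 N down at 1.161 m → arm 1.161 m, τ = 322.7 × 1.161 = 374.7 N·m counterclockwise.
Bucket of sand: 5.96 × 9.81 = 58.47 N down at 0.47 m → arm 0.47 m, τ = 58.47 × 0.47 = 27.48 N·m counterclockwise.
Net load moment about support B = 844.3 N·m counterclockwise.
Reaction R at support A is upward at 1.77 m, arm 1.77 m → moment R × 1.77 clockwise.
Στ = 0 ⇒ R × 1.77 = 844.3 ⇒ R = 477 N.

R_A ≈ 477 N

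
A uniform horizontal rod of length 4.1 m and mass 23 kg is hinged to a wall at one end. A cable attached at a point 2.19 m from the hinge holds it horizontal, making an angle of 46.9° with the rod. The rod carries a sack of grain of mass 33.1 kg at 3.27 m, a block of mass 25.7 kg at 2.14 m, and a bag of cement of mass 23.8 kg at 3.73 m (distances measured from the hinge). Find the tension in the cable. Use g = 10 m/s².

T ≈ 1870 N

Taking torques about the hinge:
Beam weight: 23 × 10 = 230 N down at 2.05 m → arm 2.05 m, τ = 230 × 2.05 = 471.5 N·m clockwise.
Sack of grain: 33.1 × 10 = 331 N down at 3.27 m → arm 3.27 m, τ = 331 × 3.27 = 1082 N·m clockwise.
Block: 25.7 × 10 = 257 N down at 2.14 m → arm 2.14 m, τ = 257 × 2.14 = 550 N·m clockwise.
Bag of cement: 23.8 × 10 = 238 N down at 3.73 m → arm 3.73 m, τ = 238 × 3.73 = 887.7 N·m clockwise.
Total clockwise load moment = 2991 N·m.
The cable tension T acts at 2.19 m; only its component perpendicular to the rod, T sinθ, produces torque. sin 46.9° = 0.7302.
Στ = 0 ⇒ T × 2.19 × 0.7302 = 2991 ⇒ T = 2991 / 1.599 = 1870 N.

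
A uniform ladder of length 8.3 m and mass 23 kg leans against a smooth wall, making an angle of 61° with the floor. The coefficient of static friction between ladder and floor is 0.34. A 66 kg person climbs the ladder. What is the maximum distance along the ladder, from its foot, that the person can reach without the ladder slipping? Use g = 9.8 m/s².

About the foot of the ladder:
Ladder weight 23×9.8 = 225.4 N acts at 4.15 m along the ladder; its horizontal arm is 4.15·cos61° = 2.012 m → τ = 453.5 N·m clockwise.
Person weight 66×9.8 = 646.8 N at distance d → arm d·cos61° → τ = 646.8·d·0.4848 clockwise.
Wall normal N at the top has arm L sinθ = 7.259 m counterclockwise, so Στ = 0 gives N·7.259 = 453.5 + 313.6·d.
ΣFy = 0 ⇒ N_floor = 872.2 N, so the maximum friction is μ_s·N_floor = 0.34×872.2 = 296.5 N. ΣFx = 0 ⇒ N_wall = f, so at the slipping point N = 296.5 N.
Substituting: 296.5×7.259 = 453.5 + 313.6·d ⇒ d = (2152 − 453.5) / 313.6 = 5.42 m.

d ≈ 5.42 m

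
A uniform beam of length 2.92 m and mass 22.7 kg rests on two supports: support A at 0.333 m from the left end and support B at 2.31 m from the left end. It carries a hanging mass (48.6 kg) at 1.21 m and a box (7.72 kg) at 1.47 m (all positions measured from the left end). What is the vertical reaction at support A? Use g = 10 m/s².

Taking torques about support B:
Beam weight: 22.7 × 10 = 227 N down at 1.46 m → arm 0.85 m, τ = 227 × 0.85 = 192.9 N·m counterclockwise.
Hanging mass: 48.6 × 10 = 486 N down at 1.21 m → arm 1.1 m, τ = 486 × 1.1 = 534.6 N·m counterclockwise.
Box: 7.72 × 10 = 77.2 N down at 1.47 m → arm 0.84 m, τ = 77.2 × 0.84 = 64.85 N·m counterclockwise.
Net load moment about support B = 792.4 N·m counterclockwise.
Reaction R at support A is upward at 0.333 m, arm 1.977 m → moment R × 1.977 clockwise.
Setting net torque to zero: R × 1.977 = 792.4 → R = 401 N.

R_A ≈ 401 N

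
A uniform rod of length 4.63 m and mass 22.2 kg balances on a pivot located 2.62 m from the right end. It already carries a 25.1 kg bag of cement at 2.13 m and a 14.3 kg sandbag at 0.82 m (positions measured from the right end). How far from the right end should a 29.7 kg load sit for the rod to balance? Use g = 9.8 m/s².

x ≈ 4.13 m from the right end

Sum moments about the pivot (at 2.62 m from the right end) (the support reaction has zero arm there).
Beam weight: 22.2 × 9.8 = 217.6 N down at 2.315 m → arm 0.305 m, τ = 217.6 × 0.305 = 66.37 N·m clockwise.
Bag of cement: 25.1 × 9.8 = 246 N down at 2.13 m → arm 0.49 m, τ = 246 × 0.49 = 120.5 N·m clockwise.
Sandbag: 14.3 × 9.8 = 140.1 N down at 0.82 m → arm 1.8 m, τ = 140.1 × 1.8 = 252.2 N·m clockwise.
Net moment of existing loads = 439.1 N·m clockwise.
The load weighs 29.7 × 9.8 = 291.1 N and must supply an equal counterclockwise moment, so its lever arm about the pivot is 439.1 / 291.1 = 1.51 m.
That puts it at 2.62 + 1.51 = 4.13 m from the right end.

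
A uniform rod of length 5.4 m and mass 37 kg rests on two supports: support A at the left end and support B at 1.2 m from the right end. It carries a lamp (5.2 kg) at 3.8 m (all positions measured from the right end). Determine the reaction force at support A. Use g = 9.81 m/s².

R_A ≈ 161 N

Taking torques about support B:
Beam weight: 37 × 9.81 = 363 N down at 2.7 m → arm 1.5 m, τ = 363 × 1.5 = 544.5 N·m counterclockwise.
Lamp: 5.2 × 9.81 = 51.01 N down at 3.8 m → arm 2.6 m, τ = 51.01 × 2.6 = 132.6 N·m counterclockwise.
Net load moment about support B = 677.1 N·m counterclockwise.
Reaction R at support A is upward at 5.4 m, arm 4.2 m → moment R × 4.2 clockwise.
Setting net torque to zero: R × 4.2 = 677.1 → R = 161 N.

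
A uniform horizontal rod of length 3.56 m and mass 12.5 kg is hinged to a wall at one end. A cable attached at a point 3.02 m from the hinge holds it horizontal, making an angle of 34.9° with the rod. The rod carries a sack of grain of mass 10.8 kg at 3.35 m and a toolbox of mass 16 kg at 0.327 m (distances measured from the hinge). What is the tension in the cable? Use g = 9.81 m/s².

Sum moments about the hinge (the unknown hinge reaction has zero arm there).
Beam weight: 12.5 × 9.81 = 122.6 N down at 1.78 m → arm 1.78 m, τ = 122.6 × 1.78 = 218.2 N·m clockwise.
Sack of grain: 10.8 × 9.81 = 105.9 N down at 3.35 m → arm 3.35 m, τ = 105.9 × 3.35 = 354.8 N·m clockwise.
Toolbox: 16 × 9.81 = 157 N down at 0.327 m → arm 0.327 m, τ = 157 × 0.327 = 51.34 N·m clockwise.
Total clockwise load moment = 624.3 N·m.
The cable tension T acts at 3.02 m; only its component perpendicular to the rod, T sinθ, produces torque. sin 34.9° = 0.5721.
Setting net torque to zero: T × 3.02 × 0.5721 = 624.3 → T = 624.3 / 1.728 = 361 N.

T ≈ 361 N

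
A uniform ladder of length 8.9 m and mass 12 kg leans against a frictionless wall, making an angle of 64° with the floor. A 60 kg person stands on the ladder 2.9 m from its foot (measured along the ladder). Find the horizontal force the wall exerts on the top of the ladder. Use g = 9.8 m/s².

N_wall ≈ 122 N

Choose the foot of the ladder as the axis so the floor normal and friction both act there and drop out.
Ladder weight 12×9.8 = 117.6 N acts at 4.45 m along the ladder; its horizontal arm is 4.45·cos64° = 1.951 m → τ = 229.4 N·m clockwise.
Person: 60×9.8 = 588 N at 2.9 m → arm 1.271 m → τ = 747.3 N·m clockwise.
Wall normal N acts horizontally at the top; its moment arm is the height L sinθ = 8.9·sin64° = 7.999 m, counterclockwise.
Setting net torque to zero: N × 7.999 = 976.7 → N = 122 N.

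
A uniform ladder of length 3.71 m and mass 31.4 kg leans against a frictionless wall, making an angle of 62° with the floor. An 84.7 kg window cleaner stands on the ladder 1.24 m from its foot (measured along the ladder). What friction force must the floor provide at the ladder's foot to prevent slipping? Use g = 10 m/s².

Choose the foot of the ladder as the axis so the floor normal and friction both act there and drop out.
Ladder weight 31.4×10 = 314 N acts at 1.855 m along the ladder; its horizontal arm is 1.855·cos62° = 0.8709 m → τ = 273.5 N·m clockwise.
Window cleaner: 84.7×10 = 847 N at 1.24 m → arm 0.5821 m → τ = 493 N·m clockwise.
Wall normal N acts horizontally at the top; its moment arm is the height L sinθ = 3.71·sin62° = 3.276 m, counterclockwise.
Στ = 0 ⇒ N × 3.276 = 766.5 ⇒ N = 234 N.
ΣFx = 0: friction at the foot balances the wall's push, so f = N_wall = 234 N.

f ≈ 234 N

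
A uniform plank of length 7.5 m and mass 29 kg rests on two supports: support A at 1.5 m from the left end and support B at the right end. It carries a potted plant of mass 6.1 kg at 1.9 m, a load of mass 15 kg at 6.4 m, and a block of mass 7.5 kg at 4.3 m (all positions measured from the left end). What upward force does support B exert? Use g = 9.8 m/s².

Choose support A as the axis so its reaction then has zero moment arm.
Beam weight: 29 × 9.8 = 284.2 N down at 3.75 m → arm 2.25 m, τ = 284.2 × 2.25 = 639.4 N·m clockwise.
Potted plant: 6.1 × 9.8 = 59.78 N down at 1.9 m → arm 0.4 m, τ = 59.78 × 0.4 = 23.91 N·m clockwise.
Load: 15 × 9.8 = 147 N down at 6.4 m → arm 4.9 m, τ = 147 × 4.9 = 720.3 N·m clockwise.
Block: 7.5 × 9.8 = 73.5 N down at 4.3 m → arm 2.8 m, τ = 73.5 × 2.8 = 205.8 N·m clockwise.
Net load moment about support A = 1589 N·m clockwise.
Reaction R at support B is upward at 7.5 m, arm 6 m → moment R × 6 counterclockwise.
For rotational equilibrium, R × 6 = 1589, so R = 265 N.

R_B ≈ 265 N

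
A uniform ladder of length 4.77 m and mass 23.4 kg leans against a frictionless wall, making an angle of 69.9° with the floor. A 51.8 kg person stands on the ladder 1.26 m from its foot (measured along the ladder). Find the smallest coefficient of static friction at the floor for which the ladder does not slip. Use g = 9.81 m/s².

μ_min ≈ 0.124

Sum moments about the foot of the ladder (the floor normal and friction both act there and drop out).
Ladder weight 23.4×9.81 = 229.6 N acts at 2.385 m along the ladder; its horizontal arm is 2.385·cos69.9° = 0.8196 m → τ = 188.2 N·m clockwise.
Person: 51.8×9.81 = 508.2 N at 1.26 m → arm 0.433 m → τ = 220.1 N·m clockwise.
Wall normal N acts horizontally at the top; its moment arm is the height L sinθ = 4.77·sin69.9° = 4.479 m, counterclockwise.
Balancing moments: N × 4.479 = 408.3, giving N = 91.16 N.
ΣFx = 0 ⇒ f = N_wall = 91.16 N. ΣFy = 0 ⇒ N_floor = 737.8 N.
μ_min = f / N_floor = 91.16 / 737.8 = 0.124.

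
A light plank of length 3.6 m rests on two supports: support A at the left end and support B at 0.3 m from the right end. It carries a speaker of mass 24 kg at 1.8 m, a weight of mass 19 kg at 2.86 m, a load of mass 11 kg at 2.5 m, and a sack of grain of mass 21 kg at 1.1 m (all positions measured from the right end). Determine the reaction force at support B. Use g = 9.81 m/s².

Take moments about support A.
Speaker: 24 × 9.81 = 235.4 N down at 1.8 m → arm 1.8 m, τ = 235.4 × 1.8 = 423.7 N·m clockwise.
Weight: 19 × 9.81 = 186.4 N down at 2.86 m → arm 0.74 m, τ = 186.4 × 0.74 = 137.9 N·m clockwise.
Load: 11 × 9.81 = 107.9 N down at 2.5 m → arm 1.1 m, τ = 107.9 × 1.1 = 118.7 N·m clockwise.
Sack of grain: 21 × 9.81 = 206 N down at 1.1 m → arm 2.5 m, τ = 206 × 2.5 = 515 N·m clockwise.
Net load moment about support A = 1195 N·m clockwise.
Reaction R at support B is upward at 0.3 m, arm 3.3 m → moment R × 3.3 counterclockwise.
For rotational equilibrium, R × 3.3 = 1195, so R = 362 N.

R_B ≈ 362 N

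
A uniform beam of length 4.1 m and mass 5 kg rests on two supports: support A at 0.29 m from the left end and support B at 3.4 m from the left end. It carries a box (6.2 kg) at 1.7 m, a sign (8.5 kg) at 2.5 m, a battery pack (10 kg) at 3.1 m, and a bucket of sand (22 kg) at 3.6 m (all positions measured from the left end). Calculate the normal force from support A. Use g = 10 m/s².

R_A ≈ 75.7 N

Choose support B as the axis so its reaction then has zero moment arm.
Beam weight: 5 × 10 = 50 N down at 2.05 m → arm 1.35 m, τ = 50 × 1.35 = 67.5 N·m counterclockwise.
Box: 6.2 × 10 = 62 N down at 1.7 m → arm 1.7 m, τ = 62 × 1.7 = 105.4 N·m counterclockwise.
Sign: 8.5 × 10 = 85 N down at 2.5 m → arm 0.9 m, τ = 85 × 0.9 = 76.5 N·m counterclockwise.
Battery pack: 10 × 10 = 100 N down at 3.1 m → arm 0.3 m, τ = 100 × 0.3 = 30 N·m counterclockwise.
Bucket of sand: 22 × 10 = 220 N down at 3.6 m → arm 0.2 m, τ = 220 × 0.2 = 44 N·m clockwise.
Net load moment about support B = 235.4 N·m counterclockwise.
Reaction R at support A is upward at 0.29 m, arm 3.11 m → moment R × 3.11 clockwise.
Balancing moments: R × 3.11 = 235.4, giving R = 75.7 N.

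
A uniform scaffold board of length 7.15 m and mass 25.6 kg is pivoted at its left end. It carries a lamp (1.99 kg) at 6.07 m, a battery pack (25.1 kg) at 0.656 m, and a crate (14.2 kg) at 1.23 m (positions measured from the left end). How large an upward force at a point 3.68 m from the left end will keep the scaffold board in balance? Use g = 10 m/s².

About the left end:
Beam weight: 25.6 × 10 = 256 N down at 3.575 m → arm 3.575 m, τ = 256 × 3.575 = 915.2 N·m clockwise.
Lamp: 1.99 × 10 = 19.9 N down at 6.07 m → arm 6.07 m, τ = 19.9 × 6.07 = 120.8 N·m clockwise.
Battery pack: 25.1 × 10 = 251 N down at 0.656 m → arm 0.656 m, τ = 251 × 0.656 = 164.7 N·m clockwise.
Crate: 14.2 × 10 = 142 N down at 1.23 m → arm 1.23 m, τ = 142 × 1.23 = 174.7 N·m clockwise.
Net moment of the loads = 1375 N·m clockwise.
The upward force F acts at a point 3.68 m from the left end, arm 3.68 m, giving F × 3.68 counterclockwise.
For rotational equilibrium, F × 3.68 = 1375, so F = 1375 / 3.68 = 374 N.

F ≈ 374 N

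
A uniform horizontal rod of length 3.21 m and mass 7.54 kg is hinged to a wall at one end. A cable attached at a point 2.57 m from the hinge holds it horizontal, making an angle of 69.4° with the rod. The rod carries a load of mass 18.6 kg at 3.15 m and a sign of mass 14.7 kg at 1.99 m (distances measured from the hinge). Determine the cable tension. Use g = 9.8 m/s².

T ≈ 407 N

Sum moments about the hinge (the unknown hinge reaction has zero arm there).
Beam weight: 7.54 × 9.8 = 73.89 N down at 1.605 m → arm 1.605 m, τ = 73.89 × 1.605 = 118.6 N·m clockwise.
Load: 18.6 × 9.8 = 182.3 N down at 3.15 m → arm 3.15 m, τ = 182.3 × 3.15 = 574.2 N·m clockwise.
Sign: 14.7 × 9.8 = 144.1 N down at 1.99 m → arm 1.99 m, τ = 144.1 × 1.99 = 286.8 N·m clockwise.
Total clockwise load moment = 979.6 N·m.
The cable tension T acts at 2.57 m; only its component perpendicular to the rod, T sinθ, produces torque. sin 69.4° = 0.9361.
Στ = 0 ⇒ T × 2.57 × 0.9361 = 979.6 ⇒ T = 979.6 / 2.406 = 407 N.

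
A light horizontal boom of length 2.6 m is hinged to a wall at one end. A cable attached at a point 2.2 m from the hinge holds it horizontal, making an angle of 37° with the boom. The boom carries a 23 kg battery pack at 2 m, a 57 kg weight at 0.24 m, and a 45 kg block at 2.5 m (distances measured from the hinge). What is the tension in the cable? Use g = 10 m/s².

T ≈ 1300 N

About the hinge:
Battery pack: 23 × 10 = 230 N down at 2 m → arm 2 m, τ = 230 × 2 = 460 N·m clockwise.
Weight: 57 × 10 = 570 N down at 0.24 m → arm 0.24 m, τ = 570 × 0.24 = 136.8 N·m clockwise.
Block: 45 × 10 = 450 N down at 2.5 m → arm 2.5 m, τ = 450 × 2.5 = 1125 N·m clockwise.
Total clockwise load moment = 1722 N·m.
The cable tension T acts at 2.2 m; only its component perpendicular to the boom, T sinθ, produces torque. sin 37° = 0.6018.
For rotational equilibrium, T × 2.2 × 0.6018 = 1722, so T = 1722 / 1.324 = 1300 N.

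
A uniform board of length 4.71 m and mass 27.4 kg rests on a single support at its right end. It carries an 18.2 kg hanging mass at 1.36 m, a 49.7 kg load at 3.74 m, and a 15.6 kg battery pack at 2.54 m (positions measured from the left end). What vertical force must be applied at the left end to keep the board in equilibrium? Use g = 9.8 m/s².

F ≈ 432 N

Sum moments about the right end (the unknown pivot reaction has zero arm there).
Beam weight: 27.4 × 9.8 = 268.5 N down at 2.355 m → arm 2.355 m, τ = 268.5 × 2.355 = 632.3 N·m counterclockwise.
Hanging mass: 18.2 × 9.8 = 178.4 N down at 1.36 m → arm 3.35 m, τ = 178.4 × 3.35 = 597.6 N·m counterclockwise.
Load: 49.7 × 9.8 = 487.1 N down at 3.74 m → arm 0.97 m, τ = 487.1 × 0.97 = 472.5 N·m counterclockwise.
Battery pack: 15.6 × 9.8 = 152.9 N down at 2.54 m → arm 2.17 m, τ = 152.9 × 2.17 = 331.8 N·m counterclockwise.
Net moment of the loads = 2034 N·m counterclockwise.
The upward force F acts at the left end, arm 4.71 m, giving F × 4.71 clockwise.
Balancing moments: F × 4.71 = 2034, giving F = 2034 / 4.71 = 432 N.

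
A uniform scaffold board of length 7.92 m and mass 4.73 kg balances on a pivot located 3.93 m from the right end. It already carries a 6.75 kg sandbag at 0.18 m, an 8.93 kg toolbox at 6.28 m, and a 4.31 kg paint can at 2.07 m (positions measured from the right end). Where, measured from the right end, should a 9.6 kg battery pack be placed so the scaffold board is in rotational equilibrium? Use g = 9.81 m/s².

Taking torques about the pivot (at 3.93 m from the right end):
Beam weight: 4.73 × 9.81 = 46.4 N down at 3.96 m → arm 0.03 m, τ = 46.4 × 0.03 = 1.392 N·m counterclockwise.
Sandbag: 6.75 × 9.81 = 66.22 N down at 0.18 m → arm 3.75 m, τ = 66.22 × 3.75 = 248.3 N·m clockwise.
Toolbox: 8.93 × 9.81 = 87.6 N down at 6.28 m → arm 2.35 m, τ = 87.6 × 2.35 = 205.9 N·m counterclockwise.
Paint can: 4.31 × 9.81 = 42.28 N down at 2.07 m → arm 1.86 m, τ = 42.28 × 1.86 = 78.64 N·m clockwise.
Net moment of existing loads = 119.6 N·m clockwise.
The battery pack weighs 9.6 × 9.81 = 94.18 N and must supply an equal counterclockwise moment, so its lever arm about the pivot is 119.6 / 94.18 = 1.27 m.
That puts it at 3.93 + 1.27 = 5.2 m from the right end.

x ≈ 5.2 m from the right end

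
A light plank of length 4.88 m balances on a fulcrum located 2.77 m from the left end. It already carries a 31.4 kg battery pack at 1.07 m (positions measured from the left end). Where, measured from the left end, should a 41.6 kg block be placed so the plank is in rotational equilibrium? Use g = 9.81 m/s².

x ≈ 4.05 m from the left end

Take moments about the fulcrum (at 2.77 m from the left end).
Battery pack: 31.4 × 9.81 = 308 N down at 1.07 m → arm 1.7 m, τ = 308 × 1.7 = 523.6 N·m counterclockwise.
Net moment of existing loads = 523.6 N·m counterclockwise.
The block weighs 41.6 × 9.81 = 408.1 N and must supply an equal clockwise moment, so its lever arm about the fulcrum is 523.6 / 408.1 = 1.28 m.
That puts it at 2.77 + 1.28 = 4.05 m from the left end.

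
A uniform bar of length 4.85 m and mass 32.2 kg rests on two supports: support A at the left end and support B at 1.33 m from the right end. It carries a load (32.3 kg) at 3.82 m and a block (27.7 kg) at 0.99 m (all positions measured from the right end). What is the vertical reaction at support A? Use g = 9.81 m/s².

Sum moments about support B (its reaction then has zero moment arm).
Beam weight: 32.2 × 9.81 = 315.9 N down at 2.425 m → arm 1.095 m, τ = 315.9 × 1.095 = 345.9 N·m counterclockwise.
Load: 32.3 × 9.81 = 316.9 N down at 3.82 m → arm 2.49 m, τ = 316.9 × 2.49 = 789.1 N·m counterclockwise.
Block: 27.7 × 9.81 = 271.7 N down at 0.99 m → arm 0.34 m, τ = 271.7 × 0.34 = 92.38 N·m clockwise.
Net load moment about support B = 1043 N·m counterclockwise.
Reaction R at support A is upward at 4.85 m, arm 3.52 m → moment R × 3.52 clockwise.
Balancing moments: R × 3.52 = 1043, giving R = 296 N.

R_A ≈ 296 N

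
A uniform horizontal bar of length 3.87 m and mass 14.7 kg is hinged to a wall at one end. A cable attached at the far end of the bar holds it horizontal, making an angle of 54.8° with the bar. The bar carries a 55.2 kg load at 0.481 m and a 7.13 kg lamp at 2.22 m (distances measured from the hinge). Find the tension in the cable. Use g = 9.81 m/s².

T ≈ 220 N

Sum moments about the hinge (the unknown hinge reaction has zero arm there).
Beam weight: 14.7 × 9.81 = 144.2 N down at 1.935 m → arm 1.935 m, τ = 144.2 × 1.935 = 279 N·m clockwise.
Load: 55.2 × 9.81 = 541.5 N down at 0.481 m → arm 0.481 m, τ = 541.5 × 0.481 = 260.5 N·m clockwise.
Lamp: 7.13 × 9.81 = 69.95 N down at 2.22 m → arm 2.22 m, τ = 69.95 × 2.22 = 155.3 N·m clockwise.
Total clockwise load moment = 694.8 N·m.
The cable tension T acts at 3.87 m; only its component perpendicular to the bar, T sinθ, produces torque. sin 54.8° = 0.8171.
Setting net torque to zero: T × 3.87 × 0.8171 = 694.8 → T = 694.8 / 3.162 = 220 N.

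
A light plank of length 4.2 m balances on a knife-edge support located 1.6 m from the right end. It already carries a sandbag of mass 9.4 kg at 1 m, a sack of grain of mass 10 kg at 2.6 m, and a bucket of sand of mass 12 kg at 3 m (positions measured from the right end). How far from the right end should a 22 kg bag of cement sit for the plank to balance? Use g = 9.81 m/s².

Choose the knife-edge support (at 1.6 m from the right end) as the axis so the support reaction has zero arm there.
Sandbag: 9.4 × 9.81 = 92.21 N down at 1 m → arm 0.6 m, τ = 92.21 × 0.6 = 55.33 N·m clockwise.
Sack of grain: 10 × 9.81 = 98.1 N down at 2.6 m → arm 1 m, τ = 98.1 × 1 = 98.1 N·m counterclockwise.
Bucket of sand: 12 × 9.81 = 117.7 N down at 3 m → arm 1.4 m, τ = 117.7 × 1.4 = 164.8 N·m counterclockwise.
Net moment of existing loads = 207.6 N·m counterclockwise.
The bag of cement weighs 22 × 9.81 = 215.8 N and must supply an equal clockwise moment, so its lever arm about the knife-edge support is 207.6 / 215.8 = 0.962 m.
That puts it at 1.6 − 0.962 = 0.638 m from the right end.

x ≈ 0.638 m from the right end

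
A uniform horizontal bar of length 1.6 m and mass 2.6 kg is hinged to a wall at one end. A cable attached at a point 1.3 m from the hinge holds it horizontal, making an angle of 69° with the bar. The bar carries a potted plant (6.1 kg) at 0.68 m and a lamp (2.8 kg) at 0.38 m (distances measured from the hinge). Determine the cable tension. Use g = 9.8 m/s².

Sum moments about the hinge (the unknown hinge reaction has zero arm there).
Beam weight: 2.6 × 9.8 = 25.48 N down at 0.8 m → arm 0.8 m, τ = 25.48 × 0.8 = 20.38 N·m clockwise.
Potted plant: 6.1 × 9.8 = 59.78 N down at 0.68 m → arm 0.68 m, τ = 59.78 × 0.68 = 40.65 N·m clockwise.
Lamp: 2.8 × 9.8 = 27.44 N down at 0.38 m → arm 0.38 m, τ = 27.44 × 0.38 = 10.43 N·m clockwise.
Total clockwise load moment = 71.46 N·m.
The cable tension T acts at 1.3 m; only its component perpendicular to the bar, T sinθ, produces torque. sin 69° = 0.9336.
Balancing moments: T × 1.3 × 0.9336 = 71.46, giving T = 71.46 / 1.214 = 58.9 N.

T ≈ 58.9 N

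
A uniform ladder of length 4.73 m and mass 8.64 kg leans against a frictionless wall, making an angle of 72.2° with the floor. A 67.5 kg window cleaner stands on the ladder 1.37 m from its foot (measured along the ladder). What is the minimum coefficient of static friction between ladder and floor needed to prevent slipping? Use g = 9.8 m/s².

Take moments about the foot of the ladder.
Ladder weight 8.64×9.8 = 84.67 N acts at 2.365 m along the ladder; its horizontal arm is 2.365·cos72.2° = 0.723 m → τ = 61.22 N·m clockwise.
Window cleaner: 67.5×9.8 = 661.5 N at 1.37 m → arm 0.4188 m → τ = 277 N·m clockwise.
Wall normal N acts horizontally at the top; its moment arm is the height L sinθ = 4.73·sin72.2° = 4.504 m, counterclockwise.
For rotational equilibrium, N × 4.504 = 338.2, so N = 75.09 N.
ΣFx = 0 ⇒ f = N_wall = 75.09 N. ΣFy = 0 ⇒ N_floor = 746.2 N.
μ_min = f / N_floor = 75.09 / 746.2 = 0.101.

μ_min ≈ 0.101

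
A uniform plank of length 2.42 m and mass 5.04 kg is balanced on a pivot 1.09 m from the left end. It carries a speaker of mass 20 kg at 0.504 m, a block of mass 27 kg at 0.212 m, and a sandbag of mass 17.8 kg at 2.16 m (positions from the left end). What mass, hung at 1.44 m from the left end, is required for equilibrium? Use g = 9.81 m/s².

m ≈ 45.1 kg

Taking torques about the pivot (at 1.09 m from the left end):
Beam weight: 5.04 × 9.81 = 49.44 N down at 1.21 m → arm 0.12 m, τ = 49.44 × 0.12 = 5.933 N·m clockwise.
Speaker: 20 × 9.81 = 196.2 N down at 0.504 m → arm 0.586 m, τ = 196.2 × 0.586 = 115 N·m counterclockwise.
Block: 27 × 9.81 = 264.9 N down at 0.212 m → arm 0.878 m, τ = 264.9 × 0.878 = 232.6 N·m counterclockwise.
Sandbag: 17.8 × 9.81 = 174.6 N down at 2.16 m → arm 1.07 m, τ = 174.6 × 1.07 = 186.8 N·m clockwise.
Net moment of known loads = 154.9 N·m counterclockwise.
An unknown mass m at 1.44 m has arm 0.35 m; its moment is m·g·0.35 clockwise.
Balancing moments: m × 9.81 × 0.35 = 154.9, giving m = 154.9 / (9.81 × 0.35) = 45.1 kg.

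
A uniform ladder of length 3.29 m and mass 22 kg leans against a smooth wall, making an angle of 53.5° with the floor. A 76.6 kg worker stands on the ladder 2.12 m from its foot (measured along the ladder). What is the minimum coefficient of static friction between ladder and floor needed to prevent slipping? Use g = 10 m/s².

μ_min ≈ 0.453

Sum moments about the foot of the ladder (the floor normal and friction both act there and drop out).
Ladder weight 22×10 = 220 N acts at 1.645 m along the ladder; its horizontal arm is 1.645·cos53.5° = 0.9785 m → τ = 215.3 N·m clockwise.
Worker: 76.6×10 = 766 N at 2.12 m → arm 1.261 m → τ = 965.9 N·m clockwise.
Wall normal N acts horizontally at the top; its moment arm is the height L sinθ = 3.29·sin53.5° = 2.645 m, counterclockwise.
Balancing moments: N × 2.645 = 1181, giving N = 446.5 N.
ΣFx = 0 ⇒ f = N_wall = 446.5 N. ΣFy = 0 ⇒ N_floor = 986 N.
μ_min = f / N_floor = 446.5 / 986 = 0.453.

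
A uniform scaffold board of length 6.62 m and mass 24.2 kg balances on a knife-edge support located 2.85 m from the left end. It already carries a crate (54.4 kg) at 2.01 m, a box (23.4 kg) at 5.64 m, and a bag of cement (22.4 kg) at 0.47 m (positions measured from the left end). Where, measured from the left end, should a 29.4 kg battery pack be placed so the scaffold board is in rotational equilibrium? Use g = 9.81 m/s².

Sum moments about the knife-edge support (at 2.85 m from the left end) (the support reaction has zero arm there).
Beam weight: 24.2 × 9.81 = 237.4 N down at 3.31 m → arm 0.46 m, τ = 237.4 × 0.46 = 109.2 N·m clockwise.
Crate: 54.4 × 9.81 = 533.7 N down at 2.01 m → arm 0.84 m, τ = 533.7 × 0.84 = 448.3 N·m counterclockwise.
Box: 23.4 × 9.81 = 229.6 N down at 5.64 m → arm 2.79 m, τ = 229.6 × 2.79 = 640.6 N·m clockwise.
Bag of cement: 22.4 × 9.81 = 219.7 N down at 0.47 m → arm 2.38 m, τ = 219.7 × 2.38 = 522.9 N·m counterclockwise.
Net moment of existing loads = 221.4 N·m counterclockwise.
The battery pack weighs 29.4 × 9.81 = 288.4 N and must supply an equal clockwise moment, so its lever arm about the knife-edge support is 221.4 / 288.4 = 0.768 m.
That puts it at 2.85 + 0.768 = 3.62 m from the left end.

x ≈ 3.62 m from the left end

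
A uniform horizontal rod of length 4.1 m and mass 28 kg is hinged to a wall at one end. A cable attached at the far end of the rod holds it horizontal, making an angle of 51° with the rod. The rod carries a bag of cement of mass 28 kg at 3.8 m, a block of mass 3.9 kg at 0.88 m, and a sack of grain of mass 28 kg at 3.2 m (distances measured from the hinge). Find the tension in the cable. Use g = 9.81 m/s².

T ≈ 791 N

Taking torques about the hinge:
Beam weight: 28 × 9.81 = 274.7 N down at 2.05 m → arm 2.05 m, τ = 274.7 × 2.05 = 563.1 N·m clockwise.
Bag of cement: 28 × 9.81 = 274.7 N down at 3.8 m → arm 3.8 m, τ = 274.7 × 3.8 = 1044 N·m clockwise.
Block: 3.9 × 9.81 = 38.26 N down at 0.88 m → arm 0.88 m, τ = 38.26 × 0.88 = 33.67 N·m clockwise.
Sack of grain: 28 × 9.81 = 274.7 N down at 3.2 m → arm 3.2 m, τ = 274.7 × 3.2 = 879 N·m clockwise.
Total clockwise load moment = 2520 N·m.
The cable tension T acts at 4.1 m; only its component perpendicular to the rod, T sinθ, produces torque. sin 51° = 0.7771.
Setting net torque to zero: T × 4.1 × 0.7771 = 2520 → T = 2520 / 3.186 = 791 N.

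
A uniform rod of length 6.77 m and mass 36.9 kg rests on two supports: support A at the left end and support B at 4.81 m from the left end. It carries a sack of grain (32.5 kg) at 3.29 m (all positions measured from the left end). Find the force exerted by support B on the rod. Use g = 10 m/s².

R_B ≈ 482 N

Sum moments about support A (its reaction then has zero moment arm).
Beam weight: 36.9 × 10 = 369 N down at 3.385 m → arm 3.385 m, τ = 369 × 3.385 = 1249 N·m clockwise.
Sack of grain: 32.5 × 10 = 325 N down at 3.29 m → arm 3.29 m, τ = 325 × 3.29 = 1069 N·m clockwise.
Net load moment about support A = 2318 N·m clockwise.
Reaction R at support B is upward at 4.81 m, arm 4.81 m → moment R × 4.81 counterclockwise.
For rotational equilibrium, R × 4.81 = 2318, so R = 482 N.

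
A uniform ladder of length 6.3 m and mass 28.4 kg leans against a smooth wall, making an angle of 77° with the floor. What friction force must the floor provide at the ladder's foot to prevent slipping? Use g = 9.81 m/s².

Take moments about the foot of the ladder.
Ladder weight 28.4×9.81 = 278.6 N acts at 3.15 m along the ladder; its horizontal arm is 3.15·cos77° = 0.7086 m → τ = 197.4 N·m clockwise.
Wall normal N acts horizontally at the top; its moment arm is the height L sinθ = 6.3·sin77° = 6.139 m, counterclockwise.
Setting net torque to zero: N × 6.139 = 197.4 → N = 32.2 N.
ΣFx = 0: friction at the foot balances the wall's push, so f = N_wall = 32.2 N.

f ≈ 32.2 N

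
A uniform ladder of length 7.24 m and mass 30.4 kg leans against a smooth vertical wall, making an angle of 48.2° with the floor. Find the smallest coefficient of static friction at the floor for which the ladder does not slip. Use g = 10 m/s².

μ_min ≈ 0.447

Taking torques about the foot of the ladder:
Ladder weight 30.4×10 = 304 N acts at 3.62 m along the ladder; its horizontal arm is 3.62·cos48.2° = 2.413 m → τ = 733.6 N·m clockwise.
Wall normal N acts horizontally at the top; its moment arm is the height L sinθ = 7.24·sin48.2° = 5.397 m, counterclockwise.
For rotational equilibrium, N × 5.397 = 733.6, so N = 135.9 N.
ΣFx = 0 ⇒ f = N_wall = 135.9 N. ΣFy = 0 ⇒ N_floor = 304 N.
μ_min = f / N_floor = 135.9 / 304 = 0.447.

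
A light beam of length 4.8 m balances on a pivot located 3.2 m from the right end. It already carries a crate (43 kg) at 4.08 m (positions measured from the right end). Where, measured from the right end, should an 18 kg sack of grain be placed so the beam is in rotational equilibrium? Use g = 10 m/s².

Sum moments about the pivot (at 3.2 m from the right end) (the support reaction has zero arm there).
Crate: 43 × 10 = 430 N down at 4.08 m → arm 0.88 m, τ = 430 × 0.88 = 378.4 N·m counterclockwise.
Net moment of existing loads = 378.4 N·m counterclockwise.
The sack of grain weighs 18 × 10 = 180 N and must supply an equal clockwise moment, so its lever arm about the pivot is 378.4 / 180 = 2.1 m.
That puts it at 3.2 − 2.1 = 1.1 m from the right end.

x ≈ 1.1 m from the right end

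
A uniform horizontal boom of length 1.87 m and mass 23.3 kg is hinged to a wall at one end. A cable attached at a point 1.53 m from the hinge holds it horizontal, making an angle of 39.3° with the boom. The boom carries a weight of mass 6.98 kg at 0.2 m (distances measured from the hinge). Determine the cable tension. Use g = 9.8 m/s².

T ≈ 234 N

Choose the hinge as the axis so the unknown hinge reaction has zero arm there.
Beam weight: 23.3 × 9.8 = 228.3 N down at 0.935 m → arm 0.935 m, τ = 228.3 × 0.935 = 213.5 N·m clockwise.
Weight: 6.98 × 9.8 = 68.4 N down at 0.2 m → arm 0.2 m, τ = 68.4 × 0.2 = 13.68 N·m clockwise.
Total clockwise load moment = 227.2 N·m.
The cable tension T acts at 1.53 m; only its component perpendicular to the boom, T sinθ, produces torque. sin 39.3° = 0.6334.
Balancing moments: T × 1.53 × 0.6334 = 227.2, giving T = 227.2 / 0.9691 = 234 N.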